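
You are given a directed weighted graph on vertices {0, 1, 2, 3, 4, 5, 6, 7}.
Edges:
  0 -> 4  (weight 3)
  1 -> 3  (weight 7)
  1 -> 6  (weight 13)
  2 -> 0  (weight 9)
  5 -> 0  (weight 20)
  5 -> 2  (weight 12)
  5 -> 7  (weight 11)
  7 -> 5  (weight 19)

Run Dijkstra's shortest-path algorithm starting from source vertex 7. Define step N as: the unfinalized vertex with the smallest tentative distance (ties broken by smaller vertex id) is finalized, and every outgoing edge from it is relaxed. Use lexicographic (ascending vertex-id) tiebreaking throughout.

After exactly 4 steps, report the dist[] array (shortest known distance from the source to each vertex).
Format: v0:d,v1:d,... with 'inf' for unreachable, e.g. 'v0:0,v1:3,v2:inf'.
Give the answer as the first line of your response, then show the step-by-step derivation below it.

v0:39,v1:inf,v2:31,v3:inf,v4:42,v5:19,v6:inf,v7:0

step 1: dist = v0:inf,v1:inf,v2:inf,v3:inf,v4:inf,v5:19,v6:inf,v7:0
step 2: dist = v0:39,v1:inf,v2:31,v3:inf,v4:inf,v5:19,v6:inf,v7:0
step 3: dist = v0:39,v1:inf,v2:31,v3:inf,v4:inf,v5:19,v6:inf,v7:0
step 4: dist = v0:39,v1:inf,v2:31,v3:inf,v4:42,v5:19,v6:inf,v7:0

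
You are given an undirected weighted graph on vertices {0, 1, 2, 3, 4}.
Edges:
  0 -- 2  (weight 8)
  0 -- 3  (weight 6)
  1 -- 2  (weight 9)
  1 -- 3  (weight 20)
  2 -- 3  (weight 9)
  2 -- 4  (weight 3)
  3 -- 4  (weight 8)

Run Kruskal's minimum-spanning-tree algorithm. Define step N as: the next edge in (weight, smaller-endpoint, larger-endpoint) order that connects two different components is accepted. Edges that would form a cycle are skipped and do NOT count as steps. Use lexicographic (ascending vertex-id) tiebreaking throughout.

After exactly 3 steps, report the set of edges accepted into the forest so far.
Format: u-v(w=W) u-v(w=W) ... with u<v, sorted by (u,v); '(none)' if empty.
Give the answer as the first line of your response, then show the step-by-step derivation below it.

0-2(w=8) 0-3(w=6) 2-4(w=3)

step 1: add edge 2-4 (w=3); MST = {2-4(w=3)}
step 2: add edge 0-3 (w=6); MST = {0-3(w=6) 2-4(w=3)}
step 3: add edge 0-2 (w=8); MST = {0-2(w=8) 0-3(w=6) 2-4(w=3)}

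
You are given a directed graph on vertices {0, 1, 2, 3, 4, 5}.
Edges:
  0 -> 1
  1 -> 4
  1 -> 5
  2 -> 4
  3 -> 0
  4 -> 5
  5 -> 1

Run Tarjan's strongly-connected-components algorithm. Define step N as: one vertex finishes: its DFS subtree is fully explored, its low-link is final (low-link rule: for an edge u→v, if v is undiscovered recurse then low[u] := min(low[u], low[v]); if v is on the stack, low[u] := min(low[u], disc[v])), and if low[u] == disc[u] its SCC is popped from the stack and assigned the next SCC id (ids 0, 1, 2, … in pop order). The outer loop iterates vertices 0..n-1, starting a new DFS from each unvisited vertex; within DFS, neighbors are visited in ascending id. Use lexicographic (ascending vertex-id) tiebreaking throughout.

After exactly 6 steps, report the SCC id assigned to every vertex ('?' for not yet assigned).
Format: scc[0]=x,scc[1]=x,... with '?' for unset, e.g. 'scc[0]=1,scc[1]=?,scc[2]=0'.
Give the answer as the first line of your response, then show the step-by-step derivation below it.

scc[0]=1,scc[1]=0,scc[2]=2,scc[3]=3,scc[4]=0,scc[5]=0

step 1: low=(low[0]=0,low[1]=1,low[2]=?,low[3]=?,low[4]=2,low[5]=1); scc=(scc[0]=?,scc[1]=?,scc[2]=?,scc[3]=?,scc[4]=?,scc[5]=?)
step 2: low=(low[0]=0,low[1]=1,low[2]=?,low[3]=?,low[4]=1,low[5]=1); scc=(scc[0]=?,scc[1]=?,scc[2]=?,scc[3]=?,scc[4]=?,scc[5]=?)
step 3: low=(low[0]=0,low[1]=1,low[2]=?,low[3]=?,low[4]=1,low[5]=1); scc=(scc[0]=?,scc[1]=0,scc[2]=?,scc[3]=?,scc[4]=0,scc[5]=0)
step 4: low=(low[0]=0,low[1]=1,low[2]=?,low[3]=?,low[4]=1,low[5]=1); scc=(scc[0]=1,scc[1]=0,scc[2]=?,scc[3]=?,scc[4]=0,scc[5]=0)
step 5: low=(low[0]=0,low[1]=1,low[2]=4,low[3]=?,low[4]=1,low[5]=1); scc=(scc[0]=1,scc[1]=0,scc[2]=2,scc[3]=?,scc[4]=0,scc[5]=0)
step 6: low=(low[0]=0,low[1]=1,low[2]=4,low[3]=5,low[4]=1,low[5]=1); scc=(scc[0]=1,scc[1]=0,scc[2]=2,scc[3]=3,scc[4]=0,scc[5]=0)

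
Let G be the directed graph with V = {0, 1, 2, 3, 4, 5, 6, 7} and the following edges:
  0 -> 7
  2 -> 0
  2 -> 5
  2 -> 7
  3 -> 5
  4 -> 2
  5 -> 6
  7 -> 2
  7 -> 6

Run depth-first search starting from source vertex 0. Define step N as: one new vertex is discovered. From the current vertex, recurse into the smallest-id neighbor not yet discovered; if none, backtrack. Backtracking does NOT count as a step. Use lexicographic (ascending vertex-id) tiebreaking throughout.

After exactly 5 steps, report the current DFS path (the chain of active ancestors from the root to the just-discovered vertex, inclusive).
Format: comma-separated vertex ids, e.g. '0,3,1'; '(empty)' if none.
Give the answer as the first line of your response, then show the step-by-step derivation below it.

0,7,2,5,6

step 1: discover 0; path=0; order=0
step 2: discover 7; path=0>7; order=0,7
step 3: discover 2; path=0>7>2; order=0,7,2
step 4: discover 5; path=0>7>2>5; order=0,7,2,5
step 5: discover 6; path=0>7>2>5>6; order=0,7,2,5,6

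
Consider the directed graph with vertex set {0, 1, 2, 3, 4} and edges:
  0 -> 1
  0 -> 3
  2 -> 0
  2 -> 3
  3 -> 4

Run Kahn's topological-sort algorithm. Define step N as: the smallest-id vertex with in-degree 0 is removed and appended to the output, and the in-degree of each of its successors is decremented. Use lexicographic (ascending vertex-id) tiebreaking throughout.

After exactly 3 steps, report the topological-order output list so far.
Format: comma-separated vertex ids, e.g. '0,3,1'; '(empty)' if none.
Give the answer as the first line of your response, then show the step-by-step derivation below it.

2,0,1

step 1: output 2; order=[2]; indeg=(0,1,0,1,1)
step 2: output 0; order=[2,0]; indeg=(0,0,0,0,1)
step 3: output 1; order=[2,0,1]; indeg=(0,0,0,0,1)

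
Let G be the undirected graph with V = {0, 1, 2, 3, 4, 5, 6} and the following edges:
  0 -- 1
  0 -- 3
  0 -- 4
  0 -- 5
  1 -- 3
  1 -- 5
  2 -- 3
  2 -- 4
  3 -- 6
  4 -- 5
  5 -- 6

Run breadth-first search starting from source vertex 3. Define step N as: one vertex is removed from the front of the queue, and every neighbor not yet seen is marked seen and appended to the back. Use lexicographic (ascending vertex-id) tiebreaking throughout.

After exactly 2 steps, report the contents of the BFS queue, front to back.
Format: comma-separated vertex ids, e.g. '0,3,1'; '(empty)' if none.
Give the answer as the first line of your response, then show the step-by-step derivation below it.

1,2,6,4,5

step 1: dequeue 3; queue=[0,1,2,6]; order=3
step 2: dequeue 0; queue=[1,2,6,4,5]; order=3,0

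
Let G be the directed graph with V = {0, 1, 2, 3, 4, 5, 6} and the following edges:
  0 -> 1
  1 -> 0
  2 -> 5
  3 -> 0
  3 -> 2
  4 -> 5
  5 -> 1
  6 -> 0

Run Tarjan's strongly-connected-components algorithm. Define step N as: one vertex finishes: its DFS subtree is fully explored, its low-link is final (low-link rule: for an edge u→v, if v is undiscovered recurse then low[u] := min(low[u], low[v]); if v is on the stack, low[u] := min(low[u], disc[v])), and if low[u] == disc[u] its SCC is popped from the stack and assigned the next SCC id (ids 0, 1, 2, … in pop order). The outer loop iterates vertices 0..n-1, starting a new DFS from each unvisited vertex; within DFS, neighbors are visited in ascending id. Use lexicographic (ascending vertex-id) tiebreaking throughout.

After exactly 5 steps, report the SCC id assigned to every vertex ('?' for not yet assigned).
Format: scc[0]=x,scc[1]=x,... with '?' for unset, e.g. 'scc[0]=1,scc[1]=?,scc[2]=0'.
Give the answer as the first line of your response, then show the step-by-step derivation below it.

scc[0]=0,scc[1]=0,scc[2]=2,scc[3]=3,scc[4]=?,scc[5]=1,scc[6]=?

step 1: low=(low[0]=0,low[1]=0,low[2]=?,low[3]=?,low[4]=?,low[5]=?,low[6]=?); scc=(scc[0]=?,scc[1]=?,scc[2]=?,scc[3]=?,scc[4]=?,scc[5]=?,scc[6]=?)
step 2: low=(low[0]=0,low[1]=0,low[2]=?,low[3]=?,low[4]=?,low[5]=?,low[6]=?); scc=(scc[0]=0,scc[1]=0,scc[2]=?,scc[3]=?,scc[4]=?,scc[5]=?,scc[6]=?)
step 3: low=(low[0]=0,low[1]=0,low[2]=2,low[3]=?,low[4]=?,low[5]=3,low[6]=?); scc=(scc[0]=0,scc[1]=0,scc[2]=?,scc[3]=?,scc[4]=?,scc[5]=1,scc[6]=?)
step 4: low=(low[0]=0,low[1]=0,low[2]=2,low[3]=?,low[4]=?,low[5]=3,low[6]=?); scc=(scc[0]=0,scc[1]=0,scc[2]=2,scc[3]=?,scc[4]=?,scc[5]=1,scc[6]=?)
step 5: low=(low[0]=0,low[1]=0,low[2]=2,low[3]=4,low[4]=?,low[5]=3,low[6]=?); scc=(scc[0]=0,scc[1]=0,scc[2]=2,scc[3]=3,scc[4]=?,scc[5]=1,scc[6]=?)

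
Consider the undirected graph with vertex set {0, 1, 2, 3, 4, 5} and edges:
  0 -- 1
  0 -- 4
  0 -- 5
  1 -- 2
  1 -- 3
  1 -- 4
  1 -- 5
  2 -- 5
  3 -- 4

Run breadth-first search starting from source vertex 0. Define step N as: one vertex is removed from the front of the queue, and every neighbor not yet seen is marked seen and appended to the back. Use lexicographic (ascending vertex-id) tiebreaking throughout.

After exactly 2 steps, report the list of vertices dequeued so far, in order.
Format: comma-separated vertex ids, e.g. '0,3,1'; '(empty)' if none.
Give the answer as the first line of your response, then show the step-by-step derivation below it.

0,1

step 1: dequeue 0; queue=[1,4,5]; order=0
step 2: dequeue 1; queue=[4,5,2,3]; order=0,1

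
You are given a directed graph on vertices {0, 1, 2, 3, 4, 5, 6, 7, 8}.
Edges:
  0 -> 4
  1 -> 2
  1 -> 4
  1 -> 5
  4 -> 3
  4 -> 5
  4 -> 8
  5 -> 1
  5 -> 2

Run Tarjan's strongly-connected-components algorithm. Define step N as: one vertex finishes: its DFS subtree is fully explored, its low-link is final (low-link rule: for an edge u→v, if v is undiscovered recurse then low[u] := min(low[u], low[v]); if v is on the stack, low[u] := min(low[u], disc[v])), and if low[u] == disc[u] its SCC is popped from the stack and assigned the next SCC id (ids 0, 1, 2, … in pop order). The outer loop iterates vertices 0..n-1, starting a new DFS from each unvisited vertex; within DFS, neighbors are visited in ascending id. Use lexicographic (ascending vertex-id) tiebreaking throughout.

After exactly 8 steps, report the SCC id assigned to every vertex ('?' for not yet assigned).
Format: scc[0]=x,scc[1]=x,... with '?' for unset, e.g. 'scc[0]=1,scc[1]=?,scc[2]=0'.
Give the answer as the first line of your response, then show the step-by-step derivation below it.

scc[0]=4,scc[1]=3,scc[2]=1,scc[3]=0,scc[4]=3,scc[5]=3,scc[6]=5,scc[7]=?,scc[8]=2

step 1: low=(low[0]=0,low[1]=?,low[2]=?,low[3]=2,low[4]=1,low[5]=?,low[6]=?,low[7]=?,low[8]=?); scc=(scc[0]=?,scc[1]=?,scc[2]=?,scc[3]=0,scc[4]=?,scc[5]=?,scc[6]=?,scc[7]=?,scc[8]=?)
step 2: low=(low[0]=0,low[1]=4,low[2]=5,low[3]=2,low[4]=1,low[5]=3,low[6]=?,low[7]=?,low[8]=?); scc=(scc[0]=?,scc[1]=?,scc[2]=1,scc[3]=0,scc[4]=?,scc[5]=?,scc[6]=?,scc[7]=?,scc[8]=?)
step 3: low=(low[0]=0,low[1]=1,low[2]=5,low[3]=2,low[4]=1,low[5]=3,low[6]=?,low[7]=?,low[8]=?); scc=(scc[0]=?,scc[1]=?,scc[2]=1,scc[3]=0,scc[4]=?,scc[5]=?,scc[6]=?,scc[7]=?,scc[8]=?)
step 4: low=(low[0]=0,low[1]=1,low[2]=5,low[3]=2,low[4]=1,low[5]=1,low[6]=?,low[7]=?,low[8]=?); scc=(scc[0]=?,scc[1]=?,scc[2]=1,scc[3]=0,scc[4]=?,scc[5]=?,scc[6]=?,scc[7]=?,scc[8]=?)
step 5: low=(low[0]=0,low[1]=1,low[2]=5,low[3]=2,low[4]=1,low[5]=1,low[6]=?,low[7]=?,low[8]=6); scc=(scc[0]=?,scc[1]=?,scc[2]=1,scc[3]=0,scc[4]=?,scc[5]=?,scc[6]=?,scc[7]=?,scc[8]=2)
step 6: low=(low[0]=0,low[1]=1,low[2]=5,low[3]=2,low[4]=1,low[5]=1,low[6]=?,low[7]=?,low[8]=6); scc=(scc[0]=?,scc[1]=3,scc[2]=1,scc[3]=0,scc[4]=3,scc[5]=3,scc[6]=?,scc[7]=?,scc[8]=2)
step 7: low=(low[0]=0,low[1]=1,low[2]=5,low[3]=2,low[4]=1,low[5]=1,low[6]=?,low[7]=?,low[8]=6); scc=(scc[0]=4,scc[1]=3,scc[2]=1,scc[3]=0,scc[4]=3,scc[5]=3,scc[6]=?,scc[7]=?,scc[8]=2)
step 8: low=(low[0]=0,low[1]=1,low[2]=5,low[3]=2,low[4]=1,low[5]=1,low[6]=7,low[7]=?,low[8]=6); scc=(scc[0]=4,scc[1]=3,scc[2]=1,scc[3]=0,scc[4]=3,scc[5]=3,scc[6]=5,scc[7]=?,scc[8]=2)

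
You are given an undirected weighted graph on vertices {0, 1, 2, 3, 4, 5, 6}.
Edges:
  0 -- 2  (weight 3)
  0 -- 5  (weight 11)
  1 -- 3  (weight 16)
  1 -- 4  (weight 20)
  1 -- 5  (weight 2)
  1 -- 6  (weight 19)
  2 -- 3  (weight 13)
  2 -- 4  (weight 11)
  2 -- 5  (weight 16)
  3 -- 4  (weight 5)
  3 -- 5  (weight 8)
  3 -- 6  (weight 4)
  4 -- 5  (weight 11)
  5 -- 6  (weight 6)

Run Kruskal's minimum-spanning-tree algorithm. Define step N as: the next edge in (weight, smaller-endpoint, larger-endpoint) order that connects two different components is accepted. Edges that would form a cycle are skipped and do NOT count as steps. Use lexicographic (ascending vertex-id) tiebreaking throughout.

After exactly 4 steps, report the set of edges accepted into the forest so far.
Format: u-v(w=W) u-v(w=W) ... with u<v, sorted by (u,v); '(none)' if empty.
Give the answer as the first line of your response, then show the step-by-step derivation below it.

0-2(w=3) 1-5(w=2) 3-4(w=5) 3-6(w=4)

step 1: add edge 1-5 (w=2); MST = {1-5(w=2)}
step 2: add edge 0-2 (w=3); MST = {0-2(w=3) 1-5(w=2)}
step 3: add edge 3-6 (w=4); MST = {0-2(w=3) 1-5(w=2) 3-6(w=4)}
step 4: add edge 3-4 (w=5); MST = {0-2(w=3) 1-5(w=2) 3-4(w=5) 3-6(w=4)}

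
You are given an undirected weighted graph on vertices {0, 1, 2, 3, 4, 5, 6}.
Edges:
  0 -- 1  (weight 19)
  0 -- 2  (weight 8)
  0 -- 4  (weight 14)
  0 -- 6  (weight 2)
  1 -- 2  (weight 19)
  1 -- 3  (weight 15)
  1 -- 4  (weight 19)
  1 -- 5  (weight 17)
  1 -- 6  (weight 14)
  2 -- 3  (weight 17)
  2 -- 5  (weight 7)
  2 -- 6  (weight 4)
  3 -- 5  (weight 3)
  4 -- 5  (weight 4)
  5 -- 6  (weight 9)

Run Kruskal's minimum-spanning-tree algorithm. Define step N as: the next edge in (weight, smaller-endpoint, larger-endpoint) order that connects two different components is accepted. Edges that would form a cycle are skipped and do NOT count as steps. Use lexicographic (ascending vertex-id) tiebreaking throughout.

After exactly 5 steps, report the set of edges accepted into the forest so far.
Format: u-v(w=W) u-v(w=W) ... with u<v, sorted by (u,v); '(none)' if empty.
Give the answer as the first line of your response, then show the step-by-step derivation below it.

0-6(w=2) 2-5(w=7) 2-6(w=4) 3-5(w=3) 4-5(w=4)

step 1: add edge 0-6 (w=2); MST = {0-6(w=2)}
step 2: add edge 3-5 (w=3); MST = {0-6(w=2) 3-5(w=3)}
step 3: add edge 2-6 (w=4); MST = {0-6(w=2) 2-6(w=4) 3-5(w=3)}
step 4: add edge 4-5 (w=4); MST = {0-6(w=2) 2-6(w=4) 3-5(w=3) 4-5(w=4)}
step 5: add edge 2-5 (w=7); MST = {0-6(w=2) 2-5(w=7) 2-6(w=4) 3-5(w=3) 4-5(w=4)}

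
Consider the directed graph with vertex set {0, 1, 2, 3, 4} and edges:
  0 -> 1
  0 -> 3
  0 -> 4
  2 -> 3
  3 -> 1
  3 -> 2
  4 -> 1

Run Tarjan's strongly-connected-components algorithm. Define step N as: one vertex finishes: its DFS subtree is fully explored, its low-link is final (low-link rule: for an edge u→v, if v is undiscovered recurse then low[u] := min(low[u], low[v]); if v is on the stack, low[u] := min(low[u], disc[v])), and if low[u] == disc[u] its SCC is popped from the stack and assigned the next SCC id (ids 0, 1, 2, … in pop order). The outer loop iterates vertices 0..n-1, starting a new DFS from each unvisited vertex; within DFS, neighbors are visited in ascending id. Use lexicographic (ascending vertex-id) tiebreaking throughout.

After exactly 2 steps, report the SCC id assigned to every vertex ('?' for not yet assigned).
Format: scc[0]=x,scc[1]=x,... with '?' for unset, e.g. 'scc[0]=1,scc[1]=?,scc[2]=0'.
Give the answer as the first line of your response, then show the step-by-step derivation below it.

scc[0]=?,scc[1]=0,scc[2]=?,scc[3]=?,scc[4]=?

step 1: low=(low[0]=0,low[1]=1,low[2]=?,low[3]=?,low[4]=?); scc=(scc[0]=?,scc[1]=0,scc[2]=?,scc[3]=?,scc[4]=?)
step 2: low=(low[0]=0,low[1]=1,low[2]=2,low[3]=2,low[4]=?); scc=(scc[0]=?,scc[1]=0,scc[2]=?,scc[3]=?,scc[4]=?)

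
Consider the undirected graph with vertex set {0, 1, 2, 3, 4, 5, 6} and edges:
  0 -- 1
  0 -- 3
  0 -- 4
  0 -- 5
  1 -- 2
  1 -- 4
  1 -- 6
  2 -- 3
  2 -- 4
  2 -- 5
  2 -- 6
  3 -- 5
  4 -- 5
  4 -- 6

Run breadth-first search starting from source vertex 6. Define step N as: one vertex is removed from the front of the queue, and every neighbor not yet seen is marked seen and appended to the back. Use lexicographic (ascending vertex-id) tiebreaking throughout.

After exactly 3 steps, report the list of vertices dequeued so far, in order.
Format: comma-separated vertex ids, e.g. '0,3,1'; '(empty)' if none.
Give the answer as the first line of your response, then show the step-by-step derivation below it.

6,1,2

step 1: dequeue 6; queue=[1,2,4]; order=6
step 2: dequeue 1; queue=[2,4,0]; order=6,1
step 3: dequeue 2; queue=[4,0,3,5]; order=6,1,2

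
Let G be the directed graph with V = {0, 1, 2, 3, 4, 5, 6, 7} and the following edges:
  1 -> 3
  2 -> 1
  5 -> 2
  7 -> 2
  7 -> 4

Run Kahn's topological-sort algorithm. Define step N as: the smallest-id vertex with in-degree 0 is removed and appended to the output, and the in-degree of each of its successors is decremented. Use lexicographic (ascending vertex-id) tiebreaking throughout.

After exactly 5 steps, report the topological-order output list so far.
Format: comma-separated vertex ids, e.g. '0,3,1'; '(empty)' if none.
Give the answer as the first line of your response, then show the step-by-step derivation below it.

0,5,6,7,2

step 1: output 0; order=[0]; indeg=(0,1,2,1,1,0,0,0)
step 2: output 5; order=[0,5]; indeg=(0,1,1,1,1,0,0,0)
step 3: output 6; order=[0,5,6]; indeg=(0,1,1,1,1,0,0,0)
step 4: output 7; order=[0,5,6,7]; indeg=(0,1,0,1,0,0,0,0)
step 5: output 2; order=[0,5,6,7,2]; indeg=(0,0,0,1,0,0,0,0)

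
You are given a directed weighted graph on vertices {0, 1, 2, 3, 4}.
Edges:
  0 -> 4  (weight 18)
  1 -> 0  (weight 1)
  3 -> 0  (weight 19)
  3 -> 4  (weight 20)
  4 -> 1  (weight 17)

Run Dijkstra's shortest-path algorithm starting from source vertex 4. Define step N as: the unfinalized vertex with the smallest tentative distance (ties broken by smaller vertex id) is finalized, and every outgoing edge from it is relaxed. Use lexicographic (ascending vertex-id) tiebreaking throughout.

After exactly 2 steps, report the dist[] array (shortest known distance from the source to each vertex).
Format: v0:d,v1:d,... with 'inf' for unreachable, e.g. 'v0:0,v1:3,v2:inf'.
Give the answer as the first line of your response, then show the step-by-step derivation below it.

v0:18,v1:17,v2:inf,v3:inf,v4:0

step 1: dist = v0:inf,v1:17,v2:inf,v3:inf,v4:0
step 2: dist = v0:18,v1:17,v2:inf,v3:inf,v4:0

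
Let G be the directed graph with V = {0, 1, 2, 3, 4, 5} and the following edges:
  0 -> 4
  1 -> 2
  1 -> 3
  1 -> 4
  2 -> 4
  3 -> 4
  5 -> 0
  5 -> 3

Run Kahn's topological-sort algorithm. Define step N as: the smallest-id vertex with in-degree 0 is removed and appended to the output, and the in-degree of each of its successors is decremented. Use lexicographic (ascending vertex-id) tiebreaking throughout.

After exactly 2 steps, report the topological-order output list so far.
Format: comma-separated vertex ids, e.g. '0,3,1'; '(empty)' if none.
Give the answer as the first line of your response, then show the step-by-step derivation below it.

1,2

step 1: output 1; order=[1]; indeg=(1,0,0,1,3,0)
step 2: output 2; order=[1,2]; indeg=(1,0,0,1,2,0)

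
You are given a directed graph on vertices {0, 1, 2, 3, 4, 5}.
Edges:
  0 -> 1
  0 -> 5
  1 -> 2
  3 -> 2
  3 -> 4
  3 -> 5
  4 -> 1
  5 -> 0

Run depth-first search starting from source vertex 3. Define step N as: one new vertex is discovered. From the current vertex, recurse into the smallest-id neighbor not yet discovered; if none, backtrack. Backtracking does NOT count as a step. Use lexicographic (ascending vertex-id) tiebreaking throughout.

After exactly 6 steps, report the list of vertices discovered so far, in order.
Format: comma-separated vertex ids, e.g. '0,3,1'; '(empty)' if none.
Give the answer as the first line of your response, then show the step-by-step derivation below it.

3,2,4,1,5,0

step 1: discover 3; path=3; order=3
step 2: discover 2; path=3>2; order=3,2
step 3: discover 4; path=3>4; order=3,2,4
step 4: discover 1; path=3>4>1; order=3,2,4,1
step 5: discover 5; path=3>5; order=3,2,4,1,5
step 6: discover 0; path=3>5>0; order=3,2,4,1,5,0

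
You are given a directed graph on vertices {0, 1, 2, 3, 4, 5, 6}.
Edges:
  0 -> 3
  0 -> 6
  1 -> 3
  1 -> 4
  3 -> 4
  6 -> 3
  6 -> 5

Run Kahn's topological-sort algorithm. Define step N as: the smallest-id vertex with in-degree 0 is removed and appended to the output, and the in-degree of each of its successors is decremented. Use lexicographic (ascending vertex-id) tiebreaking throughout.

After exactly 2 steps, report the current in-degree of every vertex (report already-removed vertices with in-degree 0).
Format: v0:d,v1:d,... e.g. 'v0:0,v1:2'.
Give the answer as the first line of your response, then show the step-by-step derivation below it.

v0:0,v1:0,v2:0,v3:1,v4:1,v5:1,v6:0

step 1: output 0; order=[0]; indeg=(0,0,0,2,2,1,0)
step 2: output 1; order=[0,1]; indeg=(0,0,0,1,1,1,0)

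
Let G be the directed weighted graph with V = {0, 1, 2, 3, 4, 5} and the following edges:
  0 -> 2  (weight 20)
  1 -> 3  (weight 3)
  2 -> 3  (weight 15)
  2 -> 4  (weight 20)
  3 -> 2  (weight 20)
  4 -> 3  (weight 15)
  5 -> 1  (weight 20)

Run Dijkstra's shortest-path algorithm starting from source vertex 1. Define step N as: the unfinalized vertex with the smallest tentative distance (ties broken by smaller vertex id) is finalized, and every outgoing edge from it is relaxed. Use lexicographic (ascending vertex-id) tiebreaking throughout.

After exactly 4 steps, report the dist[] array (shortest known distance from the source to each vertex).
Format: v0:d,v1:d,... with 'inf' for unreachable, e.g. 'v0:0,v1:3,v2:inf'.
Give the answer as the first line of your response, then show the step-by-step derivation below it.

v0:inf,v1:0,v2:23,v3:3,v4:43,v5:inf

step 1: dist = v0:inf,v1:0,v2:inf,v3:3,v4:inf,v5:inf
step 2: dist = v0:inf,v1:0,v2:23,v3:3,v4:inf,v5:inf
step 3: dist = v0:inf,v1:0,v2:23,v3:3,v4:43,v5:inf
step 4: dist = v0:inf,v1:0,v2:23,v3:3,v4:43,v5:inf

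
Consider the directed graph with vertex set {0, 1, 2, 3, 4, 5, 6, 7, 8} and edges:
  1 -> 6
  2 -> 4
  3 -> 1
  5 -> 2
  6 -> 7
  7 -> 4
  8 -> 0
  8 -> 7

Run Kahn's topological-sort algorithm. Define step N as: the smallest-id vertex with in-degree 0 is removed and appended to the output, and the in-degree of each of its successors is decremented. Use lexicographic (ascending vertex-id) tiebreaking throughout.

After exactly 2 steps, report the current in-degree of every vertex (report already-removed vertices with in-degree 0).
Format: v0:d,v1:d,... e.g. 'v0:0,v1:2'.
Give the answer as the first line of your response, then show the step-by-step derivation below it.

v0:1,v1:0,v2:1,v3:0,v4:2,v5:0,v6:0,v7:2,v8:0

step 1: output 3; order=[3]; indeg=(1,0,1,0,2,0,1,2,0)
step 2: output 1; order=[3,1]; indeg=(1,0,1,0,2,0,0,2,0)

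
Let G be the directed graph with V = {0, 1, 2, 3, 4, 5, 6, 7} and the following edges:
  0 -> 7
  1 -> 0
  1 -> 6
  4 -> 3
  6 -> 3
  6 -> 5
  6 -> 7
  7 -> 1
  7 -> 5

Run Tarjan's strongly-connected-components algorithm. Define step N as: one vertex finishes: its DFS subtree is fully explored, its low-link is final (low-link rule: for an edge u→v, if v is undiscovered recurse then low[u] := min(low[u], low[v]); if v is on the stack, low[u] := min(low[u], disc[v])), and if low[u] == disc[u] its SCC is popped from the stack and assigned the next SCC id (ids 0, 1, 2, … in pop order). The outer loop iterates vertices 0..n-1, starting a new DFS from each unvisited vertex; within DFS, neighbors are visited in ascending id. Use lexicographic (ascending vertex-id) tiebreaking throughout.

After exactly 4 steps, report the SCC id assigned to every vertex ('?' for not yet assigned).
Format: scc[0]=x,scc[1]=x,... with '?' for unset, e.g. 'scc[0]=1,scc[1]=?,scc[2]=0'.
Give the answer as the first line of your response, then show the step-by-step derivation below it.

scc[0]=?,scc[1]=?,scc[2]=?,scc[3]=0,scc[4]=?,scc[5]=1,scc[6]=?,scc[7]=?

step 1: low=(low[0]=0,low[1]=0,low[2]=?,low[3]=4,low[4]=?,low[5]=?,low[6]=3,low[7]=1); scc=(scc[0]=?,scc[1]=?,scc[2]=?,scc[3]=0,scc[4]=?,scc[5]=?,scc[6]=?,scc[7]=?)
step 2: low=(low[0]=0,low[1]=0,low[2]=?,low[3]=4,low[4]=?,low[5]=5,low[6]=3,low[7]=1); scc=(scc[0]=?,scc[1]=?,scc[2]=?,scc[3]=0,scc[4]=?,scc[5]=1,scc[6]=?,scc[7]=?)
step 3: low=(low[0]=0,low[1]=0,low[2]=?,low[3]=4,low[4]=?,low[5]=5,low[6]=1,low[7]=1); scc=(scc[0]=?,scc[1]=?,scc[2]=?,scc[3]=0,scc[4]=?,scc[5]=1,scc[6]=?,scc[7]=?)
step 4: low=(low[0]=0,low[1]=0,low[2]=?,low[3]=4,low[4]=?,low[5]=5,low[6]=1,low[7]=1); scc=(scc[0]=?,scc[1]=?,scc[2]=?,scc[3]=0,scc[4]=?,scc[5]=1,scc[6]=?,scc[7]=?)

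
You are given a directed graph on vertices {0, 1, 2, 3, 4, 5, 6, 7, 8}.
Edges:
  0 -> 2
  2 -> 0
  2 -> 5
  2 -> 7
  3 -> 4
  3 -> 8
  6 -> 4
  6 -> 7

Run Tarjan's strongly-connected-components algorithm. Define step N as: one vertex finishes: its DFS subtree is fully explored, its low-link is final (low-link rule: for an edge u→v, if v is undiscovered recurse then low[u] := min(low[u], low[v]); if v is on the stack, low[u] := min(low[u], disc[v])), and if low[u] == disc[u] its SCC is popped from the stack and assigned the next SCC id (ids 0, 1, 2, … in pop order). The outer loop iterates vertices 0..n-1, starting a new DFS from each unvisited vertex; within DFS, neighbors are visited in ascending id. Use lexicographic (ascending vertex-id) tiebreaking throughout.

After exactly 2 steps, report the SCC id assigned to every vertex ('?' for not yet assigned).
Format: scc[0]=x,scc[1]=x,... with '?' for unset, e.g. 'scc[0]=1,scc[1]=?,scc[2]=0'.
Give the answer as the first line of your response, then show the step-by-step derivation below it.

scc[0]=?,scc[1]=?,scc[2]=?,scc[3]=?,scc[4]=?,scc[5]=0,scc[6]=?,scc[7]=1,scc[8]=?

step 1: low=(low[0]=0,low[1]=?,low[2]=0,low[3]=?,low[4]=?,low[5]=2,low[6]=?,low[7]=?,low[8]=?); scc=(scc[0]=?,scc[1]=?,scc[2]=?,scc[3]=?,scc[4]=?,scc[5]=0,scc[6]=?,scc[7]=?,scc[8]=?)
step 2: low=(low[0]=0,low[1]=?,low[2]=0,low[3]=?,low[4]=?,low[5]=2,low[6]=?,low[7]=3,low[8]=?); scc=(scc[0]=?,scc[1]=?,scc[2]=?,scc[3]=?,scc[4]=?,scc[5]=0,scc[6]=?,scc[7]=1,scc[8]=?)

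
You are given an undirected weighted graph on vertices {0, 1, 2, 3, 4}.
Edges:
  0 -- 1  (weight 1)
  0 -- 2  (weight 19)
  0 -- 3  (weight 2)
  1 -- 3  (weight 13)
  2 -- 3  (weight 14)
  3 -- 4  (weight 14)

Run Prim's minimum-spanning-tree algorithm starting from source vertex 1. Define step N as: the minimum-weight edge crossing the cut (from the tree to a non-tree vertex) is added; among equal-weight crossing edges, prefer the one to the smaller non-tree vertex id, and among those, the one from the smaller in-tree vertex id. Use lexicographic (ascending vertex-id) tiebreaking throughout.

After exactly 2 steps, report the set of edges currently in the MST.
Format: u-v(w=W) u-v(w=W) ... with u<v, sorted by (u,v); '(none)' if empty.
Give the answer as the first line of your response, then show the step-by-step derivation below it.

0-1(w=1) 0-3(w=2)

step 1: add edge 0-1 (w=1); MST = {0-1(w=1)}
step 2: add edge 0-3 (w=2); MST = {0-1(w=1) 0-3(w=2)}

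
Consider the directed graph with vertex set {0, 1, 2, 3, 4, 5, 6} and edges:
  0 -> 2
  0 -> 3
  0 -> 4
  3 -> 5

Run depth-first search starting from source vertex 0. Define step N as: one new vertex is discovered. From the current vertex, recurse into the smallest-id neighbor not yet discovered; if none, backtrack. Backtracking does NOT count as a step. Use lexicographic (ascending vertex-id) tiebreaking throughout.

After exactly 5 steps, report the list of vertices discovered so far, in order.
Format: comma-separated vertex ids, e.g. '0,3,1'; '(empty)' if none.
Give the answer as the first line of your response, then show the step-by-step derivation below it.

0,2,3,5,4

step 1: discover 0; path=0; order=0
step 2: discover 2; path=0>2; order=0,2
step 3: discover 3; path=0>3; order=0,2,3
step 4: discover 5; path=0>3>5; order=0,2,3,5
step 5: discover 4; path=0>4; order=0,2,3,5,4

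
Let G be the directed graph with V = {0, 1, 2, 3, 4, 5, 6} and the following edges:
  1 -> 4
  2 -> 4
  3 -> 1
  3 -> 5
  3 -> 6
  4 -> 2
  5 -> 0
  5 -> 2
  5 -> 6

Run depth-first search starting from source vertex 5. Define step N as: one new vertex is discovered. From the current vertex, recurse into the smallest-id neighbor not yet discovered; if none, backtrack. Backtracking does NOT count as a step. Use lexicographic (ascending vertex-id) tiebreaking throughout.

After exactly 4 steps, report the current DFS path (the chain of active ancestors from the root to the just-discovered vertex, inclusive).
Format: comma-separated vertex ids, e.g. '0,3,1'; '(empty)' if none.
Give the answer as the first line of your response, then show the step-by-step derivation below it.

5,2,4

step 1: discover 5; path=5; order=5
step 2: discover 0; path=5>0; order=5,0
step 3: discover 2; path=5>2; order=5,0,2
step 4: discover 4; path=5>2>4; order=5,0,2,4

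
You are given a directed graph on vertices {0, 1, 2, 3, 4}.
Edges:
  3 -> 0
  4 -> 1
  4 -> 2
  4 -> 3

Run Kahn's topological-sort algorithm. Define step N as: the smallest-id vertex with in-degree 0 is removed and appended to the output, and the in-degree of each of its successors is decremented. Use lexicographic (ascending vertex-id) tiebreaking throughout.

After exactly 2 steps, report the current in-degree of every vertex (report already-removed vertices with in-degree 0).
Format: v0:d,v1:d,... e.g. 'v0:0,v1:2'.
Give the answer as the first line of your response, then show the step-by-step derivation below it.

v0:1,v1:0,v2:0,v3:0,v4:0

step 1: output 4; order=[4]; indeg=(1,0,0,0,0)
step 2: output 1; order=[4,1]; indeg=(1,0,0,0,0)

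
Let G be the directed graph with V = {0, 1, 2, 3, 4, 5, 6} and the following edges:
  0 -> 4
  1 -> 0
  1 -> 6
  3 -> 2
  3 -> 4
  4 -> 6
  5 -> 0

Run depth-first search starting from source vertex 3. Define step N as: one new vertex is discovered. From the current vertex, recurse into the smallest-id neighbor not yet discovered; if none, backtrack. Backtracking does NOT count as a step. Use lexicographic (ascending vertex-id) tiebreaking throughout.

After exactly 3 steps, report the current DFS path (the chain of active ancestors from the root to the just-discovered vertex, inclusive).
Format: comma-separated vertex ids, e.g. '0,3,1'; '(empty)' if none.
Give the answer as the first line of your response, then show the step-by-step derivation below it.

3,4

step 1: discover 3; path=3; order=3
step 2: discover 2; path=3>2; order=3,2
step 3: discover 4; path=3>4; order=3,2,4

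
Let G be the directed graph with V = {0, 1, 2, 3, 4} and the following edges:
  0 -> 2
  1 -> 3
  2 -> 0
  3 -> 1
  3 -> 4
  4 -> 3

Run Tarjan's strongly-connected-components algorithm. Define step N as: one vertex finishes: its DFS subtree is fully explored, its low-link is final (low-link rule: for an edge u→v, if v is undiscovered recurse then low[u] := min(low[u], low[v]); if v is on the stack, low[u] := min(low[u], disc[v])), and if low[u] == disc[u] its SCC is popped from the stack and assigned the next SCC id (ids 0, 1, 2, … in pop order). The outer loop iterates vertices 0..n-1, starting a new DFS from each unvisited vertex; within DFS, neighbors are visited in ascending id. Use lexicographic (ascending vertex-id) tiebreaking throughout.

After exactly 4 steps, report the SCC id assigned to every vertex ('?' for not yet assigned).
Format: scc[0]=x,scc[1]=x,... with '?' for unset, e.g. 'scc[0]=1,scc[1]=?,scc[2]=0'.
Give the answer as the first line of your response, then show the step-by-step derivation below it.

scc[0]=0,scc[1]=?,scc[2]=0,scc[3]=?,scc[4]=?

step 1: low=(low[0]=0,low[1]=?,low[2]=0,low[3]=?,low[4]=?); scc=(scc[0]=?,scc[1]=?,scc[2]=?,scc[3]=?,scc[4]=?)
step 2: low=(low[0]=0,low[1]=?,low[2]=0,low[3]=?,low[4]=?); scc=(scc[0]=0,scc[1]=?,scc[2]=0,scc[3]=?,scc[4]=?)
step 3: low=(low[0]=0,low[1]=2,low[2]=0,low[3]=2,low[4]=3); scc=(scc[0]=0,scc[1]=?,scc[2]=0,scc[3]=?,scc[4]=?)
step 4: low=(low[0]=0,low[1]=2,low[2]=0,low[3]=2,low[4]=3); scc=(scc[0]=0,scc[1]=?,scc[2]=0,scc[3]=?,scc[4]=?)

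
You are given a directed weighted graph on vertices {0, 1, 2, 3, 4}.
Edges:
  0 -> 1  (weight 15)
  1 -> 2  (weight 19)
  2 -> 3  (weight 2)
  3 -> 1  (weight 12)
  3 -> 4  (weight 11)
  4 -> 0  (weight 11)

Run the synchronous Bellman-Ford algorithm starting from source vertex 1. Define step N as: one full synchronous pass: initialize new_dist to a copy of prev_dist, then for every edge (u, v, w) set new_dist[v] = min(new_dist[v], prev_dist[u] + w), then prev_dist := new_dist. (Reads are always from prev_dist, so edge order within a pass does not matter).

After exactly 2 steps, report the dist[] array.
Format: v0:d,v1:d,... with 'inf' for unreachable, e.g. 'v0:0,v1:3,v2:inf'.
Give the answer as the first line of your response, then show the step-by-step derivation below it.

v0:inf,v1:0,v2:19,v3:21,v4:inf

step 1: dist = v0:inf,v1:0,v2:19,v3:inf,v4:inf
step 2: dist = v0:inf,v1:0,v2:19,v3:21,v4:inf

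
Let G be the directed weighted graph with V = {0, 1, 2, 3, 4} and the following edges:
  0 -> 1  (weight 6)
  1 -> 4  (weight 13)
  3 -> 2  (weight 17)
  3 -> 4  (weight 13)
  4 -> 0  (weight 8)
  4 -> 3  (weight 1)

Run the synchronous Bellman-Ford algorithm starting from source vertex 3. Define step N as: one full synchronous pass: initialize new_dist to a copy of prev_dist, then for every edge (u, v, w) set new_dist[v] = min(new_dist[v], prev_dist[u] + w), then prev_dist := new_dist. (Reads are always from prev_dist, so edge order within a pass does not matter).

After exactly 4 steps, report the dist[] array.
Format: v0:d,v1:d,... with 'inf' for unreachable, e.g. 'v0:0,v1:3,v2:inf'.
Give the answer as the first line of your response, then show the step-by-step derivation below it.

v0:21,v1:27,v2:17,v3:0,v4:13

step 1: dist = v0:inf,v1:inf,v2:17,v3:0,v4:13
step 2: dist = v0:21,v1:inf,v2:17,v3:0,v4:13
step 3: dist = v0:21,v1:27,v2:17,v3:0,v4:13
step 4: dist = v0:21,v1:27,v2:17,v3:0,v4:13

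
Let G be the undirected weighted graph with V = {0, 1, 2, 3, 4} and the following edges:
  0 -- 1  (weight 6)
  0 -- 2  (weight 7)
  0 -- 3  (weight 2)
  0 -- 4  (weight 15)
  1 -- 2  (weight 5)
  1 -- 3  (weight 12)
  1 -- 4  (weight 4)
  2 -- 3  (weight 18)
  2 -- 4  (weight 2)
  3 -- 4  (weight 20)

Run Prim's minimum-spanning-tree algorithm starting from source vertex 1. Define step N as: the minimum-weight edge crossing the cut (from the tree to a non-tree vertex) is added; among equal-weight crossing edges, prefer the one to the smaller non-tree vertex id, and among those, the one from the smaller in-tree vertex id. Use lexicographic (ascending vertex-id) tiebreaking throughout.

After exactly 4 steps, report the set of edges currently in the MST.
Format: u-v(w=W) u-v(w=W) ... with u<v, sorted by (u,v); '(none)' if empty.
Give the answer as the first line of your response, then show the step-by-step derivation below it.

0-1(w=6) 0-3(w=2) 1-4(w=4) 2-4(w=2)

step 1: add edge 1-4 (w=4); MST = {1-4(w=4)}
step 2: add edge 2-4 (w=2); MST = {1-4(w=4) 2-4(w=2)}
step 3: add edge 0-1 (w=6); MST = {0-1(w=6) 1-4(w=4) 2-4(w=2)}
step 4: add edge 0-3 (w=2); MST = {0-1(w=6) 0-3(w=2) 1-4(w=4) 2-4(w=2)}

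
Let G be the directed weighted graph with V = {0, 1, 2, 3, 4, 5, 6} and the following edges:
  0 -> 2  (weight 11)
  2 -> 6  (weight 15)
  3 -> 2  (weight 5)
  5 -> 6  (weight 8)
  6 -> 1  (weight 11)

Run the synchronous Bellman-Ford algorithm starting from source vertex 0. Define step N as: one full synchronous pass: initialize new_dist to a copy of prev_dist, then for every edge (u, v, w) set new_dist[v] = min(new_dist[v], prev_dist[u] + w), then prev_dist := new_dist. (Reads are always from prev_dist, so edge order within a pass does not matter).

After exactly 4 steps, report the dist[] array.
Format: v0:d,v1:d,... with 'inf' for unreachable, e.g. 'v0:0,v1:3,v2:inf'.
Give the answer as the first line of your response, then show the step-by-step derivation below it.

v0:0,v1:37,v2:11,v3:inf,v4:inf,v5:inf,v6:26

step 1: dist = v0:0,v1:inf,v2:11,v3:inf,v4:inf,v5:inf,v6:inf
step 2: dist = v0:0,v1:inf,v2:11,v3:inf,v4:inf,v5:inf,v6:26
step 3: dist = v0:0,v1:37,v2:11,v3:inf,v4:inf,v5:inf,v6:26
step 4: dist = v0:0,v1:37,v2:11,v3:inf,v4:inf,v5:inf,v6:26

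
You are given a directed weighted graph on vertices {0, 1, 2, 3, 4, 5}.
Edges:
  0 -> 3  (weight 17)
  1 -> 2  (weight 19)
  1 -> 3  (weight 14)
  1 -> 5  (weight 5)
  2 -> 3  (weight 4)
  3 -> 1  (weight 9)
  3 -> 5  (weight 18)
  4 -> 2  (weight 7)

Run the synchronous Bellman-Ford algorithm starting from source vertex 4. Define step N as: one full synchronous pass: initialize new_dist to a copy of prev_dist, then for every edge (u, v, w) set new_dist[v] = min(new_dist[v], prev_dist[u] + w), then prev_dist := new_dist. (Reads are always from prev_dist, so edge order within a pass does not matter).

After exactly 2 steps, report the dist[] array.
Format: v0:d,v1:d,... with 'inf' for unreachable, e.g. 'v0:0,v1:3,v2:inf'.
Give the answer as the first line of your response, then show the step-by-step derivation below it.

v0:inf,v1:inf,v2:7,v3:11,v4:0,v5:inf

step 1: dist = v0:inf,v1:inf,v2:7,v3:inf,v4:0,v5:inf
step 2: dist = v0:inf,v1:inf,v2:7,v3:11,v4:0,v5:inf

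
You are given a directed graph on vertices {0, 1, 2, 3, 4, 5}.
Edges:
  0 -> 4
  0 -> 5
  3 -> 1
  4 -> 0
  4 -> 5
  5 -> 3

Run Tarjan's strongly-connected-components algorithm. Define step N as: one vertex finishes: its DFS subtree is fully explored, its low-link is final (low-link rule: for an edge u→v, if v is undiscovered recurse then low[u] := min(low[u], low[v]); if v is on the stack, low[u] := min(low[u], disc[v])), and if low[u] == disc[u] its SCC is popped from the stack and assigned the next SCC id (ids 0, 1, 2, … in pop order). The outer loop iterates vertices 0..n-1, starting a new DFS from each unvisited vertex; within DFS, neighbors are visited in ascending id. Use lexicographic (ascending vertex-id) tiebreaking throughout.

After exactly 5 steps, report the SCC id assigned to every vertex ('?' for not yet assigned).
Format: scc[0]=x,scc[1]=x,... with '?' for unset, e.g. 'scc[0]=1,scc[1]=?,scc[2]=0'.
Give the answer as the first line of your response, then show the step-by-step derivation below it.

scc[0]=3,scc[1]=0,scc[2]=?,scc[3]=1,scc[4]=3,scc[5]=2

step 1: low=(low[0]=0,low[1]=4,low[2]=?,low[3]=3,low[4]=0,low[5]=2); scc=(scc[0]=?,scc[1]=0,scc[2]=?,scc[3]=?,scc[4]=?,scc[5]=?)
step 2: low=(low[0]=0,low[1]=4,low[2]=?,low[3]=3,low[4]=0,low[5]=2); scc=(scc[0]=?,scc[1]=0,scc[2]=?,scc[3]=1,scc[4]=?,scc[5]=?)
step 3: low=(low[0]=0,low[1]=4,low[2]=?,low[3]=3,low[4]=0,low[5]=2); scc=(scc[0]=?,scc[1]=0,scc[2]=?,scc[3]=1,scc[4]=?,scc[5]=2)
step 4: low=(low[0]=0,low[1]=4,low[2]=?,low[3]=3,low[4]=0,low[5]=2); scc=(scc[0]=?,scc[1]=0,scc[2]=?,scc[3]=1,scc[4]=?,scc[5]=2)
step 5: low=(low[0]=0,low[1]=4,low[2]=?,low[3]=3,low[4]=0,low[5]=2); scc=(scc[0]=3,scc[1]=0,scc[2]=?,scc[3]=1,scc[4]=3,scc[5]=2)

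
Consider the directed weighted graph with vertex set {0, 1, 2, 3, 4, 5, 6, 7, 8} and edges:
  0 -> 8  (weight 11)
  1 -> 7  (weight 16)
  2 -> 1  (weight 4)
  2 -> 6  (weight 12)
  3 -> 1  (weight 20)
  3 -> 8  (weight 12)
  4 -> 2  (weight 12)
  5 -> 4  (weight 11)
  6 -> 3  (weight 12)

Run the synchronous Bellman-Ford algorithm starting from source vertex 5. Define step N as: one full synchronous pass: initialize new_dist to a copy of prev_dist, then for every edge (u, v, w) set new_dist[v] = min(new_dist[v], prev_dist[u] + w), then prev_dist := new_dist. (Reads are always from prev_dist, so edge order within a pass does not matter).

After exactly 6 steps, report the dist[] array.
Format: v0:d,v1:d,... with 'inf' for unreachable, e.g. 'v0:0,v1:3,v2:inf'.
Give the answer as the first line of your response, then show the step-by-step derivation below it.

v0:inf,v1:27,v2:23,v3:47,v4:11,v5:0,v6:35,v7:43,v8:59

step 1: dist = v0:inf,v1:inf,v2:inf,v3:inf,v4:11,v5:0,v6:inf,v7:inf,v8:inf
step 2: dist = v0:inf,v1:inf,v2:23,v3:inf,v4:11,v5:0,v6:inf,v7:inf,v8:inf
step 3: dist = v0:inf,v1:27,v2:23,v3:inf,v4:11,v5:0,v6:35,v7:inf,v8:inf
step 4: dist = v0:inf,v1:27,v2:23,v3:47,v4:11,v5:0,v6:35,v7:43,v8:inf
step 5: dist = v0:inf,v1:27,v2:23,v3:47,v4:11,v5:0,v6:35,v7:43,v8:59
step 6: dist = v0:inf,v1:27,v2:23,v3:47,v4:11,v5:0,v6:35,v7:43,v8:59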